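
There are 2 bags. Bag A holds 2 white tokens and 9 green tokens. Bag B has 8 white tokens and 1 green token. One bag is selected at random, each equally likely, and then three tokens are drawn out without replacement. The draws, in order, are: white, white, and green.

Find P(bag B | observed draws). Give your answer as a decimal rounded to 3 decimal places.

For each hypothesis, P(data | H) works out to: P(data | bag A) = (2/11)(1/10)(9/9) = 1/55; P(data | bag B) = (8/9)(7/8)(1/7) = 1/9.
Multiplying each by its prior: 1/2 · 1/55 = 1/110, 1/2 · 1/9 = 1/18; with total 32/495.
Therefore the posterior P(bag B | data) = (1/18) / (32/495) = 55/64.

0.859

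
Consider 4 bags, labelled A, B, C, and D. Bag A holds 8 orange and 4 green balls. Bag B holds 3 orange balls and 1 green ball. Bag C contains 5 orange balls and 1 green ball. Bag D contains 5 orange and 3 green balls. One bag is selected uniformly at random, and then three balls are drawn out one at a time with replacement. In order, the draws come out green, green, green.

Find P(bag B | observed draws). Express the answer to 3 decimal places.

For each hypothesis, P(data | H) works out to: P(data | bag A) = (4/12)(4/12)(4/12) = 0.037037; P(data | bag B) = (1/4)(1/4)(1/4) = 0.015625; P(data | bag C) = (1/6)(1/6)(1/6) = 0.0046296; P(data | bag D) = (3/8)(3/8)(3/8) = 0.052734.
The prior-weighted likelihoods are 1/4 · 0.037037 = 0.0092593, 1/4 · 0.015625 = 0.0039062, 1/4 · 0.0046296 = 0.0011574, 1/4 · 0.052734 = 0.013184; these sum to 0.027507.
Therefore the posterior P(bag B | data) = (0.0039062) / (0.027507) = 0.14201.

0.142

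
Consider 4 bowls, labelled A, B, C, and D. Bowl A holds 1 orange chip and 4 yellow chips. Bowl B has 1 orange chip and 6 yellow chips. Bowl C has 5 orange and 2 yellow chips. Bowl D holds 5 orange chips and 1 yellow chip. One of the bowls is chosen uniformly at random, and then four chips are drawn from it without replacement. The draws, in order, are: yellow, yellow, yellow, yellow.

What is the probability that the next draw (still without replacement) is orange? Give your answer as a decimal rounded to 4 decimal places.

0.5455

For each hypothesis, P(data | H) works out to: P(data | bowl A) = (4/5)(3/4)(2/3)(1/2) = 1/5; P(data | bowl B) = (6/7)(5/6)(4/5)(3/4) = 3/7; P(data | bowl C) = (2/7)(1/6)(0/5) = 0; P(data | bowl D) = (1/6)(0/5) = 0.
Multiplying each by its prior: 1/4 · 1/5 = 1/20, 1/4 · 3/7 = 3/28, 1/4 · 0 = 0, 1/4 · 0 = 0; with total 11/70.
Normalising, the posterior is P(bowl A | data) = 7/22, P(bowl B | data) = 15/22, P(bowl C | data) = 0, P(bowl D | data) = 0.
The predictive probability is P(orange next | data) = (1)(7/22) + (1/3)(15/22) = 6/11.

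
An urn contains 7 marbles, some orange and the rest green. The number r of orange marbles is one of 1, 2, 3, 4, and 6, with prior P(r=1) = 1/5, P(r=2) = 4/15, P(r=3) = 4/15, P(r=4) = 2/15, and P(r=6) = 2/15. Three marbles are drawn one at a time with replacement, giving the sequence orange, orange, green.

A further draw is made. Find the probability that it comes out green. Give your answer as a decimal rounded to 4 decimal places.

For each hypothesis, P(data | H) works out to: P(data | r = 1) = (1/7)(1/7)(6/7) = 0.017493; P(data | r = 2) = (2/7)(2/7)(5/7) = 0.058309; P(data | r = 3) = (3/7)(3/7)(4/7) = 0.10496; P(data | r = 4) = (4/7)(4/7)(3/7) = 0.13994; P(data | r = 6) = (6/7)(6/7)(1/7) = 0.10496.
Weighting by the prior gives 1/5 · 0.017493 = 0.0034985, 4/15 · 0.058309 = 0.015549, 4/15 · 0.10496 = 0.027988, 2/15 · 0.13994 = 0.018659, 2/15 · 0.10496 = 0.013994; summing to 0.079689.
Dividing through by the total gives posterior P(r = 1 | data) = 0.043902, P(r = 2 | data) = 0.19512, P(r = 3 | data) = 0.35122, P(r = 4 | data) = 0.23415, P(r = 6 | data) = 0.17561.
So P(green next | data) = Σ P(green next | H) P(H | data) = (6/7)(0.043902) + (5/7)(0.19512) + (4/7)(0.35122) + (3/7)(0.23415) + (1/7)(0.17561) = 0.50314.

0.5031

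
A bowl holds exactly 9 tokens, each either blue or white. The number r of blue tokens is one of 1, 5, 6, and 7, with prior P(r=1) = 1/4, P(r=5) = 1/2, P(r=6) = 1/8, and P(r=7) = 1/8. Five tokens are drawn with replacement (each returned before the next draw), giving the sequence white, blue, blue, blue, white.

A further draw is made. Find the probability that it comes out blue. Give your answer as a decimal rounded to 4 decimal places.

0.5961

Compute the likelihood of the observed sequence for each case: P(data | r = 1) = (8/9)(1/9)(1/9)(1/9)(8/9) = 0.0010838; P(data | r = 5) = (4/9)(5/9)(5/9)(5/9)(4/9) = 0.03387; P(data | r = 6) = (3/9)(6/9)(6/9)(6/9)(3/9) = 0.032922; P(data | r = 7) = (2/9)(7/9)(7/9)(7/9)(2/9) = 0.023235.
Weighting by the prior gives 1/4 · 0.0010838 = 0.00027096, 1/2 · 0.03387 = 0.016935, 1/8 · 0.032922 = 0.0041152, 1/8 · 0.023235 = 0.0029044; with total 0.024226.
The posterior is then P(r = 1 | data) = 0.011185, P(r = 5 | data) = 0.69906, P(r = 6 | data) = 0.16987, P(r = 7 | data) = 0.11989.
The predictive probability is P(blue next | data) = (1/9)(0.011185) + (5/9)(0.69906) + (2/3)(0.16987) + (7/9)(0.11989) = 0.5961.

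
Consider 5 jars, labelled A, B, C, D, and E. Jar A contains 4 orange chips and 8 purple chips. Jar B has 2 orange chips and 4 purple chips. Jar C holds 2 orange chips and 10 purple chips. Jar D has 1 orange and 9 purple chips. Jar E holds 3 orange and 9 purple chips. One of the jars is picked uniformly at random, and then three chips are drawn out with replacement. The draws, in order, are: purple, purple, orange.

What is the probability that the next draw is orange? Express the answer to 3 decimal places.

0.255

Compute the likelihood of the observed sequence for each case: P(data | jar A) = (8/12)(8/12)(4/12) = 0.14815; P(data | jar B) = (4/6)(4/6)(2/6) = 0.14815; P(data | jar C) = (10/12)(10/12)(2/12) = 0.11574; P(data | jar D) = (9/10)(9/10)(1/10) = 0.081; P(data | jar E) = (9/12)(9/12)(3/12) = 0.14062.
Weighting by the prior gives 1/5 · 0.14815 = 0.02963, 1/5 · 0.14815 = 0.02963, 1/5 · 0.11574 = 0.023148, 1/5 · 0.081 = 0.0162, 1/5 · 0.14062 = 0.028125; with total 0.12673.
The posterior is then P(jar A | data) = 0.2338, P(jar B | data) = 0.2338, P(jar C | data) = 0.18265, P(jar D | data) = 0.12783, P(jar E | data) = 0.22192.
Averaging over the posterior, P(orange next | data) = (1/3)(0.2338) + (1/3)(0.2338) + (1/6)(0.18265) + (1/10)(0.12783) + (1/4)(0.22192) = 0.25457.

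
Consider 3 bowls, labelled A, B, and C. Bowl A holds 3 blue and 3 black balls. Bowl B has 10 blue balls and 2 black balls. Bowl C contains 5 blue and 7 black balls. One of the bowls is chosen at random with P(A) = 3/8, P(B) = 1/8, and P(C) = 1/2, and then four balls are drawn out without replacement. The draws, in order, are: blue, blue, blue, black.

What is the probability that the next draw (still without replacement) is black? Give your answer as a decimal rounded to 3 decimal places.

The likelihood of the observed sequence under each hypothesis: P(data | bowl A) = (3/6)(2/5)(1/4)(3/3) = 0.05; P(data | bowl B) = (10/12)(9/11)(8/10)(2/9) = 0.12121; P(data | bowl C) = (5/12)(4/11)(3/10)(7/9) = 0.035354.
Multiplying each by its prior: 3/8 · 0.05 = 0.01875, 1/8 · 0.12121 = 0.015152, 1/2 · 0.035354 = 0.017677; these sum to 0.051578.
The posterior is then P(bowl A | data) = 0.36353, P(bowl B | data) = 0.29376, P(bowl C | data) = 0.34272.
Averaging over the posterior, P(black next | data) = (1)(0.36353) + (1/8)(0.29376) + (3/4)(0.34272) = 0.65728.

0.657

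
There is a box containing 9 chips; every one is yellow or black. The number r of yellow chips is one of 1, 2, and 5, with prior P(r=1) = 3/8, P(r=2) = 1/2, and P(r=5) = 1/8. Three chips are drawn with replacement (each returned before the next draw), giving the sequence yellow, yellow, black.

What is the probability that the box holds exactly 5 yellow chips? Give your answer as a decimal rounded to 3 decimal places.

Compute the likelihood of the observed sequence for each case: P(data | r = 1) = (1/9)(1/9)(8/9) = 0.010974; P(data | r = 2) = (2/9)(2/9)(7/9) = 0.038409; P(data | r = 5) = (5/9)(5/9)(4/9) = 0.13717.
Weighting by the prior gives 3/8 · 0.010974 = 0.0041152, 1/2 · 0.038409 = 0.019204, 1/8 · 0.13717 = 0.017147; these sum to 0.040466.
Therefore the posterior P(r = 5 | data) = (0.017147) / (0.040466) = 0.42373.

0.424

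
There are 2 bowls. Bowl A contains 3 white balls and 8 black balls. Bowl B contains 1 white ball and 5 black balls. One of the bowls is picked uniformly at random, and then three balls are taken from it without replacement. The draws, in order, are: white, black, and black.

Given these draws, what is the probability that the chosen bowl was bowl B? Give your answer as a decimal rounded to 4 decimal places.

For each hypothesis, P(data | H) works out to: P(data | bowl A) = (3/11)(8/10)(7/9) = 28/165; P(data | bowl B) = (1/6)(5/5)(4/4) = 1/6.
Multiplying each by its prior: 1/2 · 28/165 = 14/165, 1/2 · 1/6 = 1/12; summing to 37/220.
Hence P(bowl B | data) = (1/12) / (37/220) = 55/111.

0.4955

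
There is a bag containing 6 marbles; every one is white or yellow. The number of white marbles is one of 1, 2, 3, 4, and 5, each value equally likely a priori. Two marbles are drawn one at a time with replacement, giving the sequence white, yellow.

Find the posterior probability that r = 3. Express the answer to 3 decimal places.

Under each hypothesis, the probability of the observed sequence is: P(data | r = 1) = (1/6)(5/6) = 5/36; P(data | r = 2) = (2/6)(4/6) = 2/9; P(data | r = 3) = (3/6)(3/6) = 1/4; P(data | r = 4) = (4/6)(2/6) = 2/9; P(data | r = 5) = (5/6)(1/6) = 5/36.
Multiplying each by its prior: 1/5 · 5/36 = 1/36, 1/5 · 2/9 = 2/45, 1/5 · 1/4 = 1/20, 1/5 · 2/9 = 2/45, 1/5 · 5/36 = 1/36; summing to 7/36.
By Bayes' rule, P(r = 3 | data) = (1/20) / (7/36) = 9/35.

0.257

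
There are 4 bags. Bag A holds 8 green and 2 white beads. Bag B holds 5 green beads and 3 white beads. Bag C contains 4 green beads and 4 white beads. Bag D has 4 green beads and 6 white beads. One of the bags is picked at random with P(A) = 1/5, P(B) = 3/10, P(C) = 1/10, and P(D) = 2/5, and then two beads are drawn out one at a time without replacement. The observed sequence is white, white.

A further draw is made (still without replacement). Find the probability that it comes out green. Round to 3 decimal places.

0.586

Under each hypothesis, the probability of the observed sequence is: P(data | bag A) = (2/10)(1/9) = 0.022222; P(data | bag B) = (3/8)(2/7) = 0.10714; P(data | bag C) = (4/8)(3/7) = 0.21429; P(data | bag D) = (6/10)(5/9) = 0.33333.
The prior-weighted likelihoods are 1/5 · 0.022222 = 0.0044444, 3/10 · 0.10714 = 0.032143, 1/10 · 0.21429 = 0.021429, 2/5 · 0.33333 = 0.13333; with total 0.19135.
Dividing through by the total gives posterior P(bag A | data) = 0.023227, P(bag B | data) = 0.16798, P(bag C | data) = 0.11199, P(bag D | data) = 0.69681.
The predictive probability is P(green next | data) = (1)(0.023227) + (5/6)(0.16798) + (2/3)(0.11199) + (1/2)(0.69681) = 0.58627.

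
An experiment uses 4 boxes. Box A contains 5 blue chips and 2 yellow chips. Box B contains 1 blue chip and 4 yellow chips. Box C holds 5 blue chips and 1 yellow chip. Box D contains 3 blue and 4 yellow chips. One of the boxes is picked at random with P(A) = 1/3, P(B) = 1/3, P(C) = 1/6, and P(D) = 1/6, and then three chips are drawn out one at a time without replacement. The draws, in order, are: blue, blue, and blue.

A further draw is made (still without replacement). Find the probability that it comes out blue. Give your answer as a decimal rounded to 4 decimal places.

0.5628

The likelihood of the observed sequence under each hypothesis: P(data | box A) = (5/7)(4/6)(3/5) = 2/7; P(data | box B) = (1/5)(0/4) = 0; P(data | box C) = (5/6)(4/5)(3/4) = 1/2; P(data | box D) = (3/7)(2/6)(1/5) = 1/35.
Weighting by the prior gives 1/3 · 2/7 = 2/21, 1/3 · 0 = 0, 1/6 · 1/2 = 1/12, 1/6 · 1/35 = 1/210; these sum to 11/60.
Dividing through by the total gives posterior P(box A | data) = 40/77, P(box B | data) = 0, P(box C | data) = 5/11, P(box D | data) = 2/77.
Averaging over the posterior, P(blue next | data) = (1/2)(40/77) + (2/3)(5/11) + (0)(2/77) = 130/231.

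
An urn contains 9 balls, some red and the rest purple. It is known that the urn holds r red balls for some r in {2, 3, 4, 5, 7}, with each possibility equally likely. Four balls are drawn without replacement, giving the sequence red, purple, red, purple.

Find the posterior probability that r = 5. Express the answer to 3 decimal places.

For each hypothesis, P(data | H) works out to: P(data | r = 2) = (2/9)(7/8)(1/7)(6/6) = 1/36; P(data | r = 3) = (3/9)(6/8)(2/7)(5/6) = 5/84; P(data | r = 4) = (4/9)(5/8)(3/7)(4/6) = 5/63; P(data | r = 5) = (5/9)(4/8)(4/7)(3/6) = 5/63; P(data | r = 7) = (7/9)(2/8)(6/7)(1/6) = 1/36.
The prior-weighted likelihoods are 1/5 · 1/36 = 1/180, 1/5 · 5/84 = 1/84, 1/5 · 5/63 = 1/63, 1/5 · 5/63 = 1/63, 1/5 · 1/36 = 1/180; summing to 23/420.
By Bayes' rule, P(r = 5 | data) = (1/63) / (23/420) = 20/69.

0.290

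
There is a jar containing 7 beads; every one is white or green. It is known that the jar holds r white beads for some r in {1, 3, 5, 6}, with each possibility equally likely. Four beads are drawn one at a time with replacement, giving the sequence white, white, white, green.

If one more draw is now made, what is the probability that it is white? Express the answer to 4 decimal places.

The likelihood of the observed sequence under each hypothesis: P(data | r = 1) = (1/7)(1/7)(1/7)(6/7) = 0.002499; P(data | r = 3) = (3/7)(3/7)(3/7)(4/7) = 0.044981; P(data | r = 5) = (5/7)(5/7)(5/7)(2/7) = 0.10412; P(data | r = 6) = (6/7)(6/7)(6/7)(1/7) = 0.089963.
Weighting by the prior gives 1/4 · 0.002499 = 0.00062474, 1/4 · 0.044981 = 0.011245, 1/4 · 0.10412 = 0.026031, 1/4 · 0.089963 = 0.022491; summing to 0.060392.
Normalising, the posterior is P(r = 1 | data) = 0.010345, P(r = 3 | data) = 0.18621, P(r = 5 | data) = 0.43103, P(r = 6 | data) = 0.37241.
Averaging over the posterior, P(white next | data) = (1/7)(0.010345) + (3/7)(0.18621) + (5/7)(0.43103) + (6/7)(0.37241) = 0.70837.

0.7084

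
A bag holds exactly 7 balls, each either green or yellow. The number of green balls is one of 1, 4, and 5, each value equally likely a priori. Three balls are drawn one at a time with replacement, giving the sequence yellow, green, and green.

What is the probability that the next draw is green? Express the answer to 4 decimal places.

0.6154

Compute the likelihood of the observed sequence for each case: P(data | r = 1) = (6/7)(1/7)(1/7) = 0.017493; P(data | r = 4) = (3/7)(4/7)(4/7) = 0.13994; P(data | r = 5) = (2/7)(5/7)(5/7) = 0.14577.
Multiplying each by its prior: 1/3 · 0.017493 = 0.0058309, 1/3 · 0.13994 = 0.046647, 1/3 · 0.14577 = 0.048591; these sum to 0.10107.
The posterior is then P(r = 1 | data) = 0.057692, P(r = 4 | data) = 0.46154, P(r = 5 | data) = 0.48077.
So P(green next | data) = Σ P(green next | H) P(H | data) = (1/7)(0.057692) + (4/7)(0.46154) + (5/7)(0.48077) = 0.61538.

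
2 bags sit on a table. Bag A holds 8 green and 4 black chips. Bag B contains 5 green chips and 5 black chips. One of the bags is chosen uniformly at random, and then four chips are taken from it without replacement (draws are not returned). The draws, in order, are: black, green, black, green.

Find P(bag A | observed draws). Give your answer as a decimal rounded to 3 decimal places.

For each hypothesis, P(data | H) works out to: P(data | bag A) = (4/12)(8/11)(3/10)(7/9) = 0.056566; P(data | bag B) = (5/10)(5/9)(4/8)(4/7) = 0.079365.
The prior-weighted likelihoods are 1/2 · 0.056566 = 0.028283, 1/2 · 0.079365 = 0.039683; summing to 0.067965.
By Bayes' rule, P(bag A | data) = (0.028283) / (0.067965) = 0.41614.

0.416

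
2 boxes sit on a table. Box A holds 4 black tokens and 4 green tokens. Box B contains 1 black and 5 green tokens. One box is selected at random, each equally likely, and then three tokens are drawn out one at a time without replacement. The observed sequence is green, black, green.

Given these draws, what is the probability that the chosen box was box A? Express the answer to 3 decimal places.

0.462

For each hypothesis, P(data | H) works out to: P(data | box A) = (4/8)(4/7)(3/6) = 1/7; P(data | box B) = (5/6)(1/5)(4/4) = 1/6.
Multiplying each by its prior: 1/2 · 1/7 = 1/14, 1/2 · 1/6 = 1/12; these sum to 13/84.
By Bayes' rule, P(box A | data) = (1/14) / (13/84) = 6/13.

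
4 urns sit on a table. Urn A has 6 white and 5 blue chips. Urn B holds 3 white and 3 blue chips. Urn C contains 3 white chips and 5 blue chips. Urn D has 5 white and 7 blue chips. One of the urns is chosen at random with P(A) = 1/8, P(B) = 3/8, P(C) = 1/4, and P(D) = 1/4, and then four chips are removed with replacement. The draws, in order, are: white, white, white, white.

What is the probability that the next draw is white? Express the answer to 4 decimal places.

The likelihood of the observed sequence under each hypothesis: P(data | urn A) = (6/11)(6/11)(6/11)(6/11) = 0.088519; P(data | urn B) = (3/6)(3/6)(3/6)(3/6) = 0.0625; P(data | urn C) = (3/8)(3/8)(3/8)(3/8) = 0.019775; P(data | urn D) = (5/12)(5/12)(5/12)(5/12) = 0.030141.
Multiplying each by its prior: 1/8 · 0.088519 = 0.011065, 3/8 · 0.0625 = 0.023438, 1/4 · 0.019775 = 0.0049438, 1/4 · 0.030141 = 0.0075352; summing to 0.046981.
Dividing through by the total gives posterior P(urn A | data) = 0.23552, P(urn B | data) = 0.49887, P(urn C | data) = 0.10523, P(urn D | data) = 0.16039.
The predictive probability is P(white next | data) = (6/11)(0.23552) + (1/2)(0.49887) + (3/8)(0.10523) + (5/12)(0.16039) = 0.48419.

0.4842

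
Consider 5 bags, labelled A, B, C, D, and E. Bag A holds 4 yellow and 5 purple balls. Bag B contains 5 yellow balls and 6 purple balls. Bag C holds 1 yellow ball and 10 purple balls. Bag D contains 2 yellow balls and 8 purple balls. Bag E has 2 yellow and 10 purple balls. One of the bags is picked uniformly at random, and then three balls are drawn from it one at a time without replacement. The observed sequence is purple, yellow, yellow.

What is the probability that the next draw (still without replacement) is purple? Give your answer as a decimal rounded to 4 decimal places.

For each hypothesis, P(data | H) works out to: P(data | bag A) = (5/9)(4/8)(3/7) = 0.11905; P(data | bag B) = (6/11)(5/10)(4/9) = 0.12121; P(data | bag C) = (10/11)(1/10)(0/9) = 0; P(data | bag D) = (8/10)(2/9)(1/8) = 0.022222; P(data | bag E) = (10/12)(2/11)(1/10) = 0.015152.
Multiplying each by its prior: 1/5 · 0.11905 = 0.02381, 1/5 · 0.12121 = 0.024242, 1/5 · 0 = 0, 1/5 · 0.022222 = 0.0044444, 1/5 · 0.015152 = 0.0030303; these sum to 0.055527.
Normalising, the posterior is P(bag A | data) = 0.42879, P(bag B | data) = 0.43659, P(bag C | data) = 0, P(bag D | data) = 0.080042, P(bag E | data) = 0.054574.
So P(purple next | data) = Σ P(purple next | H) P(H | data) = (2/3)(0.42879) + (5/8)(0.43659) + (1)(0.080042) + (1)(0.054574) = 0.69335.

0.6933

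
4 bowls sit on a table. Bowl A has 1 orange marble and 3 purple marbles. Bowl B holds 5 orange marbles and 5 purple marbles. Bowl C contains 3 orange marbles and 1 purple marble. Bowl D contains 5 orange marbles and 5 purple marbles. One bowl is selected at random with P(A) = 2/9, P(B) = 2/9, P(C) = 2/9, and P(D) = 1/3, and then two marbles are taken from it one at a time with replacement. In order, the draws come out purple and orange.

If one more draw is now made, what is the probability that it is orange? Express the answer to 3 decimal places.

The likelihood of the observed sequence under each hypothesis: P(data | bowl A) = (3/4)(1/4) = 3/16; P(data | bowl B) = (5/10)(5/10) = 1/4; P(data | bowl C) = (1/4)(3/4) = 3/16; P(data | bowl D) = (5/10)(5/10) = 1/4.
Weighting by the prior gives 2/9 · 3/16 = 1/24, 2/9 · 1/4 = 1/18, 2/9 · 3/16 = 1/24, 1/3 · 1/4 = 1/12; with total 2/9.
The posterior is then P(bowl A | data) = 3/16, P(bowl B | data) = 1/4, P(bowl C | data) = 3/16, P(bowl D | data) = 3/8.
So P(orange next | data) = Σ P(orange next | H) P(H | data) = (1/4)(3/16) + (1/2)(1/4) + (3/4)(3/16) + (1/2)(3/8) = 1/2.

0.500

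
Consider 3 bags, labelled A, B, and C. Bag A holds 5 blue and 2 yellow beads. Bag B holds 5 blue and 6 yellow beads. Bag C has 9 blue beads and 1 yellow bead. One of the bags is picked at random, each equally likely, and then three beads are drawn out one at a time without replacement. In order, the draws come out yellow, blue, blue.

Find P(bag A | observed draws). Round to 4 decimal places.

0.4627

Compute the likelihood of the observed sequence for each case: P(data | bag A) = (2/7)(5/6)(4/5) = 0.19048; P(data | bag B) = (6/11)(5/10)(4/9) = 0.12121; P(data | bag C) = (1/10)(9/9)(8/8) = 0.1.
Multiplying each by its prior: 1/3 · 0.19048 = 0.063492, 1/3 · 0.12121 = 0.040404, 1/3 · 0.1 = 0.033333; with total 0.13723.
Hence P(bag A | data) = (0.063492) / (0.13723) = 0.46267.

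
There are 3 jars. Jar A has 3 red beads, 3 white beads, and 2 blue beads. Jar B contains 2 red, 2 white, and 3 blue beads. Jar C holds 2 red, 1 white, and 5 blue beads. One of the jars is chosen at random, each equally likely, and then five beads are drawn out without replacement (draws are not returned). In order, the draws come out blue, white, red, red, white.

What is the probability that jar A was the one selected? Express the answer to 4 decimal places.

0.6923

Compute the likelihood of the observed sequence for each case: P(data | jar A) = (2/8)(3/7)(3/6)(2/5)(2/4) = 0.010714; P(data | jar B) = (3/7)(2/6)(2/5)(1/4)(1/3) = 0.0047619; P(data | jar C) = (5/8)(1/7)(2/6)(1/5)(0/4) = 0.
Multiplying each by its prior: 1/3 · 0.010714 = 0.0035714, 1/3 · 0.0047619 = 0.0015873, 1/3 · 0 = 0; summing to 0.0051587.
Therefore the posterior P(jar A | data) = (0.0035714) / (0.0051587) = 0.69231.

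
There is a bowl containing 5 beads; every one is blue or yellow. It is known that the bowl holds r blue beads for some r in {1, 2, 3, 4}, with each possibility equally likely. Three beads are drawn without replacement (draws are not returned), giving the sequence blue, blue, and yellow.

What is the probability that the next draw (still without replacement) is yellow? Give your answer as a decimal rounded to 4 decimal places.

The likelihood of the observed sequence under each hypothesis: P(data | r = 1) = (1/5)(0/4) = 0; P(data | r = 2) = (2/5)(1/4)(3/3) = 1/10; P(data | r = 3) = (3/5)(2/4)(2/3) = 1/5; P(data | r = 4) = (4/5)(3/4)(1/3) = 1/5.
The prior-weighted likelihoods are 1/4 · 0 = 0, 1/4 · 1/10 = 1/40, 1/4 · 1/5 = 1/20, 1/4 · 1/5 = 1/20; summing to 1/8.
Normalising, the posterior is P(r = 1 | data) = 0, P(r = 2 | data) = 1/5, P(r = 3 | data) = 2/5, P(r = 4 | data) = 2/5.
Averaging over the posterior, P(yellow next | data) = (1)(1/5) + (1/2)(2/5) + (0)(2/5) = 2/5.

0.4000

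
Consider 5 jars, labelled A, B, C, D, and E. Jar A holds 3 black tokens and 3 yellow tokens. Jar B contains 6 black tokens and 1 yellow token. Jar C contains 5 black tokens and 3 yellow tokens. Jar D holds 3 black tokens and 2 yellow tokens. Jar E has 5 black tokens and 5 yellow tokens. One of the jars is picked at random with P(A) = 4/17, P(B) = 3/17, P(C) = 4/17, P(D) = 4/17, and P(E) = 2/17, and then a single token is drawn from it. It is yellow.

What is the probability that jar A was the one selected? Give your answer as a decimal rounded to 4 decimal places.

Under each hypothesis, the probability of this draw is: P(data | jar A) = (3/6) = 0.5; P(data | jar B) = (1/7) = 0.14286; P(data | jar C) = (3/8) = 0.375; P(data | jar D) = (2/5) = 0.4; P(data | jar E) = (5/10) = 0.5.
The prior-weighted likelihoods are 4/17 · 0.5 = 0.11765, 3/17 · 0.14286 = 0.02521, 4/17 · 0.375 = 0.088235, 4/17 · 0.4 = 0.094118, 2/17 · 0.5 = 0.058824; with total 0.38403.
So P(jar A | data) = (0.11765) / (0.38403) = 0.30635.

0.3063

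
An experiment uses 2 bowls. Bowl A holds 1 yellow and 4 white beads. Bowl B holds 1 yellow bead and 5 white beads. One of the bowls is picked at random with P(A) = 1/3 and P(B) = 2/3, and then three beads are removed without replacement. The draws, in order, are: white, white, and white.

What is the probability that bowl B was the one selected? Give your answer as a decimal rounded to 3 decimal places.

Under each hypothesis, the probability of the observed sequence is: P(data | bowl A) = (4/5)(3/4)(2/3) = 2/5; P(data | bowl B) = (5/6)(4/5)(3/4) = 1/2.
Multiplying each by its prior: 1/3 · 2/5 = 2/15, 2/3 · 1/2 = 1/3; summing to 7/15.
Therefore the posterior P(bowl B | data) = (1/3) / (7/15) = 5/7.

0.714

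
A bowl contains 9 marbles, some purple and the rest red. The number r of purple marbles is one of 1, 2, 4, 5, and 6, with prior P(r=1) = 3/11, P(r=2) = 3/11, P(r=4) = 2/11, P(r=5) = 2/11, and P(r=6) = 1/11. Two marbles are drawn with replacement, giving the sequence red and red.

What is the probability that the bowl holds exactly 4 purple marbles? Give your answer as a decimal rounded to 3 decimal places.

0.116

The likelihood of the observed sequence under each hypothesis: P(data | r = 1) = (8/9)(8/9) = 64/81; P(data | r = 2) = (7/9)(7/9) = 49/81; P(data | r = 4) = (5/9)(5/9) = 25/81; P(data | r = 5) = (4/9)(4/9) = 16/81; P(data | r = 6) = (3/9)(3/9) = 1/9.
The prior-weighted likelihoods are 3/11 · 64/81 = 64/297, 3/11 · 49/81 = 49/297, 2/11 · 25/81 = 50/891, 2/11 · 16/81 = 32/891, 1/11 · 1/9 = 1/99; these sum to 430/891.
By Bayes' rule, P(r = 4 | data) = (50/891) / (430/891) = 5/43.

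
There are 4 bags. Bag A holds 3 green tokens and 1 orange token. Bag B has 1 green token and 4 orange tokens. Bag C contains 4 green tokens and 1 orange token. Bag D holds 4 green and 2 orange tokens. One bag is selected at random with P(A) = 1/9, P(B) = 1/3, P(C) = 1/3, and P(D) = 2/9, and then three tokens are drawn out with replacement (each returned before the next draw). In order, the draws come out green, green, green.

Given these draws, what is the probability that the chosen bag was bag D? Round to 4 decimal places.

0.2302

Under each hypothesis, the probability of the observed sequence is: P(data | bag A) = (3/4)(3/4)(3/4) = 0.42188; P(data | bag B) = (1/5)(1/5)(1/5) = 0.008; P(data | bag C) = (4/5)(4/5)(4/5) = 0.512; P(data | bag D) = (4/6)(4/6)(4/6) = 0.2963.
Multiplying each by its prior: 1/9 · 0.42188 = 0.046875, 1/3 · 0.008 = 0.0026667, 1/3 · 0.512 = 0.17067, 2/9 · 0.2963 = 0.065844; summing to 0.28605.
By Bayes' rule, P(bag D | data) = (0.065844) / (0.28605) = 0.23018.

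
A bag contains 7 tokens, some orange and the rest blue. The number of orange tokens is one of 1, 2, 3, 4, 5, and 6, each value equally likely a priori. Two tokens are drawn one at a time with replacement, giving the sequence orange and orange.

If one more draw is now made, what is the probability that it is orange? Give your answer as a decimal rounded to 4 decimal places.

0.6923

Under each hypothesis, the probability of the observed sequence is: P(data | r = 1) = (1/7)(1/7) = 1/49; P(data | r = 2) = (2/7)(2/7) = 4/49; P(data | r = 3) = (3/7)(3/7) = 9/49; P(data | r = 4) = (4/7)(4/7) = 16/49; P(data | r = 5) = (5/7)(5/7) = 25/49; P(data | r = 6) = (6/7)(6/7) = 36/49.
The prior-weighted likelihoods are 1/6 · 1/49 = 1/294, 1/6 · 4/49 = 2/147, 1/6 · 9/49 = 3/98, 1/6 · 16/49 = 8/147, 1/6 · 25/49 = 25/294, 1/6 · 36/49 = 6/49; with total 13/42.
The posterior is then P(r = 1 | data) = 1/91, P(r = 2 | data) = 4/91, P(r = 3 | data) = 9/91, P(r = 4 | data) = 16/91, P(r = 5 | data) = 25/91, P(r = 6 | data) = 36/91.
The predictive probability is P(orange next | data) = (1/7)(1/91) + (2/7)(4/91) + (3/7)(9/91) + (4/7)(16/91) + (5/7)(25/91) + (6/7)(36/91) = 9/13.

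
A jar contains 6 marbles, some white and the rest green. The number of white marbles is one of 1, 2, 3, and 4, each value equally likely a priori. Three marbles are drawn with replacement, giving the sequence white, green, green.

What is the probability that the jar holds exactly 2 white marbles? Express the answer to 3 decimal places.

Under each hypothesis, the probability of the observed sequence is: P(data | r = 1) = (1/6)(5/6)(5/6) = 25/216; P(data | r = 2) = (2/6)(4/6)(4/6) = 4/27; P(data | r = 3) = (3/6)(3/6)(3/6) = 1/8; P(data | r = 4) = (4/6)(2/6)(2/6) = 2/27.
Weighting by the prior gives 1/4 · 25/216 = 25/864, 1/4 · 4/27 = 1/27, 1/4 · 1/8 = 1/32, 1/4 · 2/27 = 1/54; summing to 25/216.
Therefore the posterior P(r = 2 | data) = (1/27) / (25/216) = 8/25.

0.320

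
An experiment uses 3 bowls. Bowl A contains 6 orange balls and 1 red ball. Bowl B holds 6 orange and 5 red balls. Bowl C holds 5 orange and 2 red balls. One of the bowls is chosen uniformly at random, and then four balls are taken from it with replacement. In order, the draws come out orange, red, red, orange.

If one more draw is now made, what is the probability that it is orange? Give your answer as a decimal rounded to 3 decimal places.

0.645

Compute the likelihood of the observed sequence for each case: P(data | bowl A) = (6/7)(1/7)(1/7)(6/7) = 0.014994; P(data | bowl B) = (6/11)(5/11)(5/11)(6/11) = 0.061471; P(data | bowl C) = (5/7)(2/7)(2/7)(5/7) = 0.041649.
Multiplying each by its prior: 1/3 · 0.014994 = 0.0049979, 1/3 · 0.061471 = 0.02049, 1/3 · 0.041649 = 0.013883; summing to 0.039371.
Normalising, the posterior is P(bowl A | data) = 0.12694, P(bowl B | data) = 0.52044, P(bowl C | data) = 0.35262.
Averaging over the posterior, P(orange next | data) = (6/7)(0.12694) + (6/11)(0.52044) + (5/7)(0.35262) = 0.64455.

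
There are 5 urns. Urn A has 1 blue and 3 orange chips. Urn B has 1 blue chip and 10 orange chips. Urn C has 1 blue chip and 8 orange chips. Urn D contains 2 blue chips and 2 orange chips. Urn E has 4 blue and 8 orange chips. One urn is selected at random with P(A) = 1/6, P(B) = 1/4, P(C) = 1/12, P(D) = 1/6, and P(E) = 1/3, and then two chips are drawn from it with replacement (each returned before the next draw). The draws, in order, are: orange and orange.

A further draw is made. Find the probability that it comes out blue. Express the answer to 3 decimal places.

Under each hypothesis, the probability of the observed sequence is: P(data | urn A) = (3/4)(3/4) = 0.5625; P(data | urn B) = (10/11)(10/11) = 0.82645; P(data | urn C) = (8/9)(8/9) = 0.79012; P(data | urn D) = (2/4)(2/4) = 0.25; P(data | urn E) = (8/12)(8/12) = 0.44444.
Weighting by the prior gives 1/6 · 0.5625 = 0.09375, 1/4 · 0.82645 = 0.20661, 1/12 · 0.79012 = 0.065844, 1/6 · 0.25 = 0.041667, 1/3 · 0.44444 = 0.14815; summing to 0.55602.
Normalising, the posterior is P(urn A | data) = 0.16861, P(urn B | data) = 0.37159, P(urn C | data) = 0.11842, P(urn D | data) = 0.074937, P(urn E | data) = 0.26644.
Averaging over the posterior, P(blue next | data) = (1/4)(0.16861) + (1/11)(0.37159) + (1/9)(0.11842) + (1/2)(0.074937) + (1/3)(0.26644) = 0.21537.

0.215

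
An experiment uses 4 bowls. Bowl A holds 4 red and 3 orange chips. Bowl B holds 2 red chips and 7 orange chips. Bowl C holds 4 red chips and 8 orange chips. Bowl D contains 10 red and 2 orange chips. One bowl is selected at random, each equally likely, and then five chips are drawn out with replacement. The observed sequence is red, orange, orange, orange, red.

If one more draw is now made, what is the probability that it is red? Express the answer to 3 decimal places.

For each hypothesis, P(data | H) works out to: P(data | bowl A) = (4/7)(3/7)(3/7)(3/7)(4/7) = 0.025704; P(data | bowl B) = (2/9)(7/9)(7/9)(7/9)(2/9) = 0.023235; P(data | bowl C) = (4/12)(8/12)(8/12)(8/12)(4/12) = 0.032922; P(data | bowl D) = (10/12)(2/12)(2/12)(2/12)(10/12) = 0.003215.
Multiplying each by its prior: 1/4 · 0.025704 = 0.0064259, 1/4 · 0.023235 = 0.0058087, 1/4 · 0.032922 = 0.0082305, 1/4 · 0.003215 = 0.00080376; these sum to 0.021269.
The posterior is then P(bowl A | data) = 0.30213, P(bowl B | data) = 0.27311, P(bowl C | data) = 0.38697, P(bowl D | data) = 0.03779.
The predictive probability is P(red next | data) = (4/7)(0.30213) + (2/9)(0.27311) + (1/3)(0.38697) + (5/6)(0.03779) = 0.39382.

0.394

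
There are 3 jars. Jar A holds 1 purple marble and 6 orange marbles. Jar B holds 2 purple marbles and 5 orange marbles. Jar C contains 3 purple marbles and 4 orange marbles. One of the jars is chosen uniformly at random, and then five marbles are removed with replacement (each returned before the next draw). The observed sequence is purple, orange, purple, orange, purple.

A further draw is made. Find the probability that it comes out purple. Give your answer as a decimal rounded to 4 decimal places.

Under each hypothesis, the probability of the observed sequence is: P(data | jar A) = (1/7)(6/7)(1/7)(6/7)(1/7) = 0.002142; P(data | jar B) = (2/7)(5/7)(2/7)(5/7)(2/7) = 0.0119; P(data | jar C) = (3/7)(4/7)(3/7)(4/7)(3/7) = 0.025704.
The prior-weighted likelihoods are 1/3 · 0.002142 = 0.00071399, 1/3 · 0.0119 = 0.0039666, 1/3 · 0.025704 = 0.0085679; with total 0.013248.
Normalising, the posterior is P(jar A | data) = 0.053892, P(jar B | data) = 0.2994, P(jar C | data) = 0.64671.
The predictive probability is P(purple next | data) = (1/7)(0.053892) + (2/7)(0.2994) + (3/7)(0.64671) = 0.3704.

0.3704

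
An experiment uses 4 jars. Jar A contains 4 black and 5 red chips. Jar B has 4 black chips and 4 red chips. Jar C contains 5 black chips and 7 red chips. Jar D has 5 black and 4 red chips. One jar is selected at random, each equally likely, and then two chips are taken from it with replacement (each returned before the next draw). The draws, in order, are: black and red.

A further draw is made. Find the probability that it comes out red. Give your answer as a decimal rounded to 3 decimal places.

0.521

For each hypothesis, P(data | H) works out to: P(data | jar A) = (4/9)(5/9) = 0.24691; P(data | jar B) = (4/8)(4/8) = 0.25; P(data | jar C) = (5/12)(7/12) = 0.24306; P(data | jar D) = (5/9)(4/9) = 0.24691.
Weighting by the prior gives 1/4 · 0.24691 = 0.061728, 1/4 · 0.25 = 0.0625, 1/4 · 0.24306 = 0.060764, 1/4 · 0.24691 = 0.061728; these sum to 0.24672.
Normalising, the posterior is P(jar A | data) = 0.2502, P(jar B | data) = 0.25332, P(jar C | data) = 0.24629, P(jar D | data) = 0.2502.
So P(red next | data) = Σ P(red next | H) P(H | data) = (5/9)(0.2502) + (1/2)(0.25332) + (7/12)(0.24629) + (4/9)(0.2502) = 0.52052.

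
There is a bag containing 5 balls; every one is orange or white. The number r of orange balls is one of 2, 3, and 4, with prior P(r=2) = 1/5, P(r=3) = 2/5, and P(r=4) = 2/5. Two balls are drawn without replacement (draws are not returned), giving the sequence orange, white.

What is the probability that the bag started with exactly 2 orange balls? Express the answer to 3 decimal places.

The likelihood of the observed sequence under each hypothesis: P(data | r = 2) = (2/5)(3/4) = 3/10; P(data | r = 3) = (3/5)(2/4) = 3/10; P(data | r = 4) = (4/5)(1/4) = 1/5.
Weighting by the prior gives 1/5 · 3/10 = 3/50, 2/5 · 3/10 = 3/25, 2/5 · 1/5 = 2/25; these sum to 13/50.
By Bayes' rule, P(r = 2 | data) = (3/50) / (13/50) = 3/13.

0.231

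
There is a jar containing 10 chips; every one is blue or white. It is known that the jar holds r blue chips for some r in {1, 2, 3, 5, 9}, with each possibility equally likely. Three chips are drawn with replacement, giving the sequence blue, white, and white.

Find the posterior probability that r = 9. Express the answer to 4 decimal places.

The likelihood of the observed sequence under each hypothesis: P(data | r = 1) = (1/10)(9/10)(9/10) = 0.081; P(data | r = 2) = (2/10)(8/10)(8/10) = 0.128; P(data | r = 3) = (3/10)(7/10)(7/10) = 0.147; P(data | r = 5) = (5/10)(5/10)(5/10) = 0.125; P(data | r = 9) = (9/10)(1/10)(1/10) = 0.009.
The prior-weighted likelihoods are 1/5 · 0.081 = 0.0162, 1/5 · 0.128 = 0.0256, 1/5 · 0.147 = 0.0294, 1/5 · 0.125 = 0.025, 1/5 · 0.009 = 0.0018; these sum to 0.098.
So P(r = 9 | data) = (0.0018) / (0.098) = 0.018367.

0.0184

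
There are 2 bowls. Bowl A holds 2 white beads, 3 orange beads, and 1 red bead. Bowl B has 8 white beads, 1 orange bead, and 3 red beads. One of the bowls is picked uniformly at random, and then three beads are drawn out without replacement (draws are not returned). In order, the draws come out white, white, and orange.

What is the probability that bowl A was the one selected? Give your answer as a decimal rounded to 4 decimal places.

0.5410

Compute the likelihood of the observed sequence for each case: P(data | bowl A) = (2/6)(1/5)(3/4) = 0.05; P(data | bowl B) = (8/12)(7/11)(1/10) = 0.042424.
The prior-weighted likelihoods are 1/2 · 0.05 = 0.025, 1/2 · 0.042424 = 0.021212; with total 0.046212.
Hence P(bowl A | data) = (0.025) / (0.046212) = 0.54098.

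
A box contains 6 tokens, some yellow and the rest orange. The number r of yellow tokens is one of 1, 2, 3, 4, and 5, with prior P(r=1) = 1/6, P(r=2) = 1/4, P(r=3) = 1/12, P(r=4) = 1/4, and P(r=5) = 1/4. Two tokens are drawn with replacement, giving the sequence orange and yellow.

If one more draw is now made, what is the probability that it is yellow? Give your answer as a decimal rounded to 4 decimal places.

Compute the likelihood of the observed sequence for each case: P(data | r = 1) = (5/6)(1/6) = 5/36; P(data | r = 2) = (4/6)(2/6) = 2/9; P(data | r = 3) = (3/6)(3/6) = 1/4; P(data | r = 4) = (2/6)(4/6) = 2/9; P(data | r = 5) = (1/6)(5/6) = 5/36.
Weighting by the prior gives 1/6 · 5/36 = 5/216, 1/4 · 2/9 = 1/18, 1/12 · 1/4 = 1/48, 1/4 · 2/9 = 1/18, 1/4 · 5/36 = 5/144; with total 41/216.
Dividing through by the total gives posterior P(r = 1 | data) = 5/41, P(r = 2 | data) = 12/41, P(r = 3 | data) = 9/82, P(r = 4 | data) = 12/41, P(r = 5 | data) = 15/82.
Averaging over the posterior, P(yellow next | data) = (1/6)(5/41) + (1/3)(12/41) + (1/2)(9/82) + (2/3)(12/41) + (5/6)(15/82) = 64/123.

0.5203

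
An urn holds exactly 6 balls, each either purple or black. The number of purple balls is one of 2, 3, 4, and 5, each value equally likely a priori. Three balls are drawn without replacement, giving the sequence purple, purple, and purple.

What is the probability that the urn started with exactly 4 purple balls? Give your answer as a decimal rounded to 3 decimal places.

0.267

For each hypothesis, P(data | H) works out to: P(data | r = 2) = (2/6)(1/5)(0/4) = 0; P(data | r = 3) = (3/6)(2/5)(1/4) = 1/20; P(data | r = 4) = (4/6)(3/5)(2/4) = 1/5; P(data | r = 5) = (5/6)(4/5)(3/4) = 1/2.
Weighting by the prior gives 1/4 · 0 = 0, 1/4 · 1/20 = 1/80, 1/4 · 1/5 = 1/20, 1/4 · 1/2 = 1/8; summing to 3/16.
By Bayes' rule, P(r = 4 | data) = (1/20) / (3/16) = 4/15.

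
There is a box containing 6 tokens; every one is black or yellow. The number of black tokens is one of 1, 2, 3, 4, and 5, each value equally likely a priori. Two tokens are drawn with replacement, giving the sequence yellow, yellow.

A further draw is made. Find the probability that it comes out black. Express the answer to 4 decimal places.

For each hypothesis, P(data | H) works out to: P(data | r = 1) = (5/6)(5/6) = 25/36; P(data | r = 2) = (4/6)(4/6) = 4/9; P(data | r = 3) = (3/6)(3/6) = 1/4; P(data | r = 4) = (2/6)(2/6) = 1/9; P(data | r = 5) = (1/6)(1/6) = 1/36.
Multiplying each by its prior: 1/5 · 25/36 = 5/36, 1/5 · 4/9 = 4/45, 1/5 · 1/4 = 1/20, 1/5 · 1/9 = 1/45, 1/5 · 1/36 = 1/180; summing to 11/36.
The posterior is then P(r = 1 | data) = 5/11, P(r = 2 | data) = 16/55, P(r = 3 | data) = 9/55, P(r = 4 | data) = 4/55, P(r = 5 | data) = 1/55.
The predictive probability is P(black next | data) = (1/6)(5/11) + (1/3)(16/55) + (1/2)(9/55) + (2/3)(4/55) + (5/6)(1/55) = 7/22.

0.3182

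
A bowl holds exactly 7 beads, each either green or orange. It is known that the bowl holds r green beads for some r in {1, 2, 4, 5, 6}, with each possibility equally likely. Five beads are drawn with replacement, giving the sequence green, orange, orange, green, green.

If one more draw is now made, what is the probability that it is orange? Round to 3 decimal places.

For each hypothesis, P(data | H) works out to: P(data | r = 1) = (1/7)(6/7)(6/7)(1/7)(1/7) = 0.002142; P(data | r = 2) = (2/7)(5/7)(5/7)(2/7)(2/7) = 0.0119; P(data | r = 4) = (4/7)(3/7)(3/7)(4/7)(4/7) = 0.034271; P(data | r = 5) = (5/7)(2/7)(2/7)(5/7)(5/7) = 0.02975; P(data | r = 6) = (6/7)(1/7)(1/7)(6/7)(6/7) = 0.012852.
The prior-weighted likelihoods are 1/5 · 0.002142 = 0.00042839, 1/5 · 0.0119 = 0.00238, 1/5 · 0.034271 = 0.0068543, 1/5 · 0.02975 = 0.0059499, 1/5 · 0.012852 = 0.0025704; with total 0.018183.
The posterior is then P(r = 1 | data) = 0.02356, P(r = 2 | data) = 0.13089, P(r = 4 | data) = 0.37696, P(r = 5 | data) = 0.32723, P(r = 6 | data) = 0.14136.
Averaging over the posterior, P(orange next | data) = (6/7)(0.02356) + (5/7)(0.13089) + (3/7)(0.37696) + (2/7)(0.32723) + (1/7)(0.14136) = 0.38893.

0.389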